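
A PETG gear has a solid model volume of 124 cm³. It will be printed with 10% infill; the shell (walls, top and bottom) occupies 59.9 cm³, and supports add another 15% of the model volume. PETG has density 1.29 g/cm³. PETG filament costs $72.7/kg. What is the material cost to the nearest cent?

$7.96

Volume inside the shell: 124 − 59.9 → 64.1 cm³.
Infill volume = 0.10 × 64.1, so 6.41 cm³.
Support = 0.15 × 124, so 18.6 cm³.
Deposited volume = 59.9 + 6.41 + 18.6, so 84.91 cm³.
Mass = 84.91 × 1.29, so 109.5339 g.
At $72.7/kg: 109.5339/1000 × 72.7 = $7.96.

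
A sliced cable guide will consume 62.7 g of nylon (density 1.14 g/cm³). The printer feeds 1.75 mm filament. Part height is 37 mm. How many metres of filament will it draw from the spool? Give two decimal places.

Volume = 62.7 g / 1.14 g·cm⁻³ = 55 cm³ = 55000 mm³.
Cross-section of 1.75 mm filament: π·(1.75/2)² = 2.4053 mm².
L = V/A = 55000/2.4053 = 22866.17 mm → 22.87 m.

22.87 m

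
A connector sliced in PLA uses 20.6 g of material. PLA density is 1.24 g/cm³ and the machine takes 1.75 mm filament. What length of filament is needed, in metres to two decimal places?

Volume = 20.6 g / 1.24 g·cm⁻³ = 16.6129 cm³ = 16612.9 mm³.
Cross-section of 1.75 mm filament: π·(1.75/2)² = 2.4053 mm².
Length = 16612.9 / 2.4053 = 6906.79 mm = 6.91 m.

6.91 m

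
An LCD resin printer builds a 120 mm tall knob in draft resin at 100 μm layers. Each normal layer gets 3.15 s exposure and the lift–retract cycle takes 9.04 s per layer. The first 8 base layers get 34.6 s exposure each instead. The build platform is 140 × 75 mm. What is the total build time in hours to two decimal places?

Layers = ⌈120/0.1⌉ = 1200.
Bottom layers = 8 × (34.6 + 9.04), so 349.12 s.
Regular layers = 1192 × (3.15 + 9.04) = 14530.48 s.
Total = 349.12 + 14530.48 = 14879.6 s = 4.13 hours.

4.13 hours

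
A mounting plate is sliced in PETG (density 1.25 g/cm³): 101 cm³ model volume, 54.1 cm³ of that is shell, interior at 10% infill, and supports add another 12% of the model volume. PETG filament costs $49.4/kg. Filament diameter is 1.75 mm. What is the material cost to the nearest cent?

$4.38

Infill region = 101 − 54.1 = 46.9 cm³.
Deposited infill = 0.10 × 46.9 = 4.69 cm³.
Support: 0.12 × 101 → 12.12 cm³.
Deposited volume: 54.1 + 4.69 + 12.12 → 70.91 cm³.
Mass = 70.91 × 1.25 = 88.6375 g.
At $49.4/kg: 88.6375/1000 × 49.4 = $4.38.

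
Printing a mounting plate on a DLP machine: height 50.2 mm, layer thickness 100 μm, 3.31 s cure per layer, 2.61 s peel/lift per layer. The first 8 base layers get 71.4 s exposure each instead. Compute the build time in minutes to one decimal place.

Layer count = ceil(50.2 / 0.1) = 502.
Base layers = 8 × (71.4 + 2.61), so 592.08 s.
Regular layers = 494 × (3.31 + 2.61) = 2924.48 s.
Total = 592.08 + 2924.48 = 3516.56 s = 58.6 minutes.

58.6 minutes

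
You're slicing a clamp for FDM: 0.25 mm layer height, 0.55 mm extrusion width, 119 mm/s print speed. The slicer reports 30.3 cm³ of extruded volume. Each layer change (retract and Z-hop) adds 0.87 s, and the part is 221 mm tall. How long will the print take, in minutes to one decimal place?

Extrusion cross-section = 0.25 × 0.55 = 0.1375 mm².
Total extruded path = 30300/0.1375 = 220363.6 mm.
Extrusion time = 220363.6 / 119 = 1851.8 s.
Layer count = ceil(221 / 0.25) = 884.
Z-hop total: 884 × 0.87 → 769.08 s.
Total = 1851.8 + 769.08 = 2620.88 s = 43.7 minutes.

43.7 minutes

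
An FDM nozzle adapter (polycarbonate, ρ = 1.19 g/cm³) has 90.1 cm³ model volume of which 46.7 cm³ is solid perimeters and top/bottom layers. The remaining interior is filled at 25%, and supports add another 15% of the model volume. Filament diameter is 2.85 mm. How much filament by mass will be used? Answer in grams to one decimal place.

84.6 g

Interior volume: 90.1 − 46.7 → 43.4 cm³.
Infill volume = 0.25 × 43.4, so 10.85 cm³.
Support: 0.15 × 90.1 → 13.515 cm³.
Total extruded = 46.7 + 10.85 + 13.515, so 71.065 cm³.
Mass: 71.065 × 1.19 → 84.56735 g.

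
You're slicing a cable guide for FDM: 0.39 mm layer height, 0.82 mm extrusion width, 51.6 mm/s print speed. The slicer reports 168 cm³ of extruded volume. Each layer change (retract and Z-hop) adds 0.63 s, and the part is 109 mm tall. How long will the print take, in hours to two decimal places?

Extrusion cross-section = 0.39 × 0.82 = 0.3198 mm².
Toolpath length = 168 cm³ / 0.3198 mm² = 168000 / 0.3198 = 525328.3 mm.
Time extruding: 525328.3 / 51.6 → 10180.8 s.
Layer count = ceil(109 / 0.39) = 280.
Z-hop total = 280 × 0.63, so 176.4 s.
Total = 10180.8 + 176.4 = 10357.2 s = 2.88 hours.

2.88 hours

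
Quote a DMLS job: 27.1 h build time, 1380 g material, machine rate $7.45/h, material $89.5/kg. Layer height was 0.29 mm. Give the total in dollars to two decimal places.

Time charge = 7.45 × 27.1 = $201.895.
Material charge = 89.5 × 1380/1000 = $123.51.
Job cost: 201.895 + 123.51 = 325.405 ≈ $325.41.

$325.41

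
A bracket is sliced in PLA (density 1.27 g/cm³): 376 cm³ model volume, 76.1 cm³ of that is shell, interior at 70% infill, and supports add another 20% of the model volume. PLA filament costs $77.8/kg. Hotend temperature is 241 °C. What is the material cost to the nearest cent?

Volume inside the shell = 376 − 76.1, so 299.9 cm³.
Infill volume: 0.70 × 299.9 → 209.93 cm³.
Support = 0.20 × 376 = 75.2 cm³.
Total printed volume = 76.1 + 209.93 + 75.2, so 361.23 cm³.
Mass = 361.23 × 1.27, so 458.7621 g.
Cost = 458.7621 g / 1000 × $77.8/kg = $35.69.

$35.69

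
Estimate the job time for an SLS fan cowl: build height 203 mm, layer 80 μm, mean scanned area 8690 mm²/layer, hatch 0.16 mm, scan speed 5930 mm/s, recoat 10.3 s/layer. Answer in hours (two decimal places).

Layer count = ceil(203 / 0.08) = 2538.
Hatch length per layer = 8690 / 0.16 = 54312.5 mm.
Laser time per layer = 54312.5 / 5930 = 9.1589 s.
Per-layer time: 9.1589 + 10.3 → 19.4589 s.
Total: 2538 × 19.4589 s = 49386.6882 s → 13.72 hours.

13.72 hours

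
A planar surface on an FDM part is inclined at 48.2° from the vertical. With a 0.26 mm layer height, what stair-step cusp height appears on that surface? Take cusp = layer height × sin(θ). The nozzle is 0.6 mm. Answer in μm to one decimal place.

193.8 μm

h_c = t·sin θ = 0.26 × 0.7455 = 0.19383 mm (193.8 μm).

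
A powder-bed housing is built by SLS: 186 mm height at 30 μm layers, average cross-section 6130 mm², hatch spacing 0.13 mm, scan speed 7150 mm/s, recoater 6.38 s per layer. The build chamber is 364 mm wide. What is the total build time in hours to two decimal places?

22.35 hours

Layer count = ceil(186 / 0.03) = 6200.
Hatch length per layer = 6130 / 0.13, so 47153.8 mm.
Per-layer scan time = 47153.8 / 7150 = 6.5949 s.
Time per layer = 6.5949 + 6.38, so 12.9749 s.
Total: 6200 × 12.9749 s = 80444.38 s → 22.35 hours.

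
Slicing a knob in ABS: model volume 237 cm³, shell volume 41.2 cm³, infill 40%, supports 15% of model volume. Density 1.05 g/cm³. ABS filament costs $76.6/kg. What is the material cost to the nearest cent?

$12.47

Interior volume = 237 − 41.2, so 195.8 cm³.
Deposited infill: 0.40 × 195.8 → 78.32 cm³.
Support = 0.15 × 237 = 35.55 cm³.
Total extruded: 41.2 + 78.32 + 35.55 → 155.07 cm³.
Mass: 155.07 × 1.05 → 162.8235 g.
At $76.6/kg: 162.8235/1000 × 76.6 = $12.47.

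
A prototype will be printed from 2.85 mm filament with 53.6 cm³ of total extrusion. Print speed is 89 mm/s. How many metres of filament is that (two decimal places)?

A = π r² = π × 1.425² = 6.3794 mm².
Length = 53.6 cm³ / 6.3794 mm² = 53600 / 6.3794 = 8402.04 mm = 8.40 m.

8.40 m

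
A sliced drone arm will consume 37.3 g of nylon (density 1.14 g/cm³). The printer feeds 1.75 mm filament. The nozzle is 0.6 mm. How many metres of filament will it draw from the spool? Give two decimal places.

13.60 m

Extruded volume: 37.3/1.14 = 32.7193 cm³ (32719.3 mm³).
Cross-section of 1.75 mm filament: π·(1.75/2)² = 2.4053 mm².
L = V/A = 32719.3/2.4053 = 13603 mm → 13.60 m.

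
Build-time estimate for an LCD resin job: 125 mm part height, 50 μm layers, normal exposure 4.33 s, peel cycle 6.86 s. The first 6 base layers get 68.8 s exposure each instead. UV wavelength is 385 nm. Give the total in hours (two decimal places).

Layer count = ceil(125 / 0.05) = 2500.
Bottom layers = 6 × (68.8 + 6.86), so 453.96 s.
Remaining layers = 2494 × (4.33 + 6.86) = 27907.86 s.
Sum: 453.96 + 27907.86 = 28361.82 s → 7.88 hours.

7.88 hours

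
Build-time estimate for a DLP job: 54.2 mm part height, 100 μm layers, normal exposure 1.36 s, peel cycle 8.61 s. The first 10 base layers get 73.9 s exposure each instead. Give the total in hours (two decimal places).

1.70 hours

Number of layers: 54.2 / 0.1 → 542 (rounded up).
Base layers = 10 × (73.9 + 8.61) = 825.1 s.
Regular layers: 532 × (1.36 + 8.61) → 5304.04 s.
Total = 825.1 + 5304.04 = 6129.14 s = 1.70 hours.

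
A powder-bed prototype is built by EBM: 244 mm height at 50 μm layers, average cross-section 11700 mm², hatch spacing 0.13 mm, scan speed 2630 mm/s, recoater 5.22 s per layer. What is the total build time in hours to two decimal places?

Layers = ⌈244/0.05⌉ = 4880.
Per-layer scan distance = 11700 / 0.13, so 90000 mm.
Scan time per layer: 90000 / 2630 → 34.2205 s.
Time per layer = 34.2205 + 5.22, so 39.4405 s.
Build time = 4880 × 39.4405 = 192469.64 s = 53.46 hours.

53.46 hours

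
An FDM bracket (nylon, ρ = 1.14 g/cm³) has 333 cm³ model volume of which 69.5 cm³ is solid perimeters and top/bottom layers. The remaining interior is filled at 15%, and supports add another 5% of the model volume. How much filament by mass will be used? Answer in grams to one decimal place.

143.3 g

Volume inside the shell = 333 − 69.5, so 263.5 cm³.
Infill deposited: 0.15 × 263.5 → 39.525 cm³.
Support: 0.05 × 333 → 16.65 cm³.
Total extruded = 69.5 + 39.525 + 16.65 = 125.675 cm³.
Mass = 125.675 × 1.14 = 143.2695 g.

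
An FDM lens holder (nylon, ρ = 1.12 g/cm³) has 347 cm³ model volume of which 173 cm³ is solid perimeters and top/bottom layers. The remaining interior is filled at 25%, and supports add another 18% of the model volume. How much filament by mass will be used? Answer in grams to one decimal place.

Infill region: 347 − 173 → 174 cm³.
Infill deposited = 0.25 × 174, so 43.5 cm³.
Support = 0.18 × 347 = 62.46 cm³.
Deposited volume = 173 + 43.5 + 62.46 = 278.96 cm³.
Mass = 278.96 × 1.12, so 312.4352 g.

312.4 g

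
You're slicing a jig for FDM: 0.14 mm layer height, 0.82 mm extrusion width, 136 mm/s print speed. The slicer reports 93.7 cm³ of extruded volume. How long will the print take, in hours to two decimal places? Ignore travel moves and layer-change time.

1.67 hours

Bead cross-section = 0.14 × 0.82 = 0.1148 mm².
Total extruded path = 93700/0.1148 = 816202.1 mm.
Time extruding = 816202.1 / 136, so 6001.5 s.
That's 6001.5 s → 1.67 hours.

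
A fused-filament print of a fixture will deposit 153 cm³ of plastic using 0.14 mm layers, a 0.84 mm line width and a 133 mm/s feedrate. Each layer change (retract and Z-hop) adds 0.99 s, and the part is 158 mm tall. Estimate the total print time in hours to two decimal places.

3.03 hours

Extrusion cross-section = 0.14 × 0.84, so 0.1176 mm².
Total extruded path = 153000/0.1176 = 1301020.4 mm.
Extrusion time = 1301020.4 / 133 = 9782.1 s.
Layer count = ceil(158 / 0.14) = 1129.
Z-hop total = 1129 × 0.99, so 1117.71 s.
Total = 9782.1 + 1117.71 = 10899.81 s = 3.03 hours.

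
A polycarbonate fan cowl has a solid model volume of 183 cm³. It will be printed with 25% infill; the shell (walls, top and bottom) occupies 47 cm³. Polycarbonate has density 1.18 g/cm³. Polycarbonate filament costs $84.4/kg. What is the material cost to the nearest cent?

Infill region = 183 − 47, so 136 cm³.
Infill volume = 0.25 × 136 = 34 cm³.
Total printed volume = 47 + 34 = 81 cm³.
Mass = 81 × 1.18 = 95.58 g.
At $84.4/kg: 95.58/1000 × 84.4 = $8.07.

$8.07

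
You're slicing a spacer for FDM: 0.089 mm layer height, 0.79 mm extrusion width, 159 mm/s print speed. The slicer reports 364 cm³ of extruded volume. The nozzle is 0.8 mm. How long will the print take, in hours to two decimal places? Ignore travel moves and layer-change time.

9.04 hours

Extrusion cross-section: 0.089 × 0.79 → 0.07031 mm².
Path length: 364000 mm³ / 0.07031 mm² → 5177073 mm.
Extrusion time: 5177073 / 159 → 32560.2 s.
In the requested units: 32560.2 s = 9.04 hours.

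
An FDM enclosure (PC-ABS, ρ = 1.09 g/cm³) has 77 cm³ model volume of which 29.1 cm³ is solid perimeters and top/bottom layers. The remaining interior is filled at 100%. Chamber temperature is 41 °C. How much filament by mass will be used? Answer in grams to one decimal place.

83.9 g

Interior volume = 77 − 29.1 = 47.9 cm³.
Infill deposited = 1.00 × 47.9, so 47.9 cm³.
Total printed volume = 29.1 + 47.9 = 77 cm³.
Mass = 77 × 1.09, so 83.93 g.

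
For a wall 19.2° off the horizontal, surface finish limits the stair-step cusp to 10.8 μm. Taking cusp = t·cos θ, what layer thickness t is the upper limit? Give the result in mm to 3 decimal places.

t = h_c / cos θ = 0.0108 / 0.9444 = 0.011 mm.

0.011 mm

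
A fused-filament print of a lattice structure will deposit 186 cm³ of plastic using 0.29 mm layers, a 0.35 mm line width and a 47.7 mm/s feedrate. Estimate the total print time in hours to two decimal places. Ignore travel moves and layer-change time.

Line area: 0.29 × 0.35 → 0.1015 mm².
Path length: 186000 mm³ / 0.1015 mm² → 1832512.3 mm.
Extrusion time = 1832512.3 / 47.7, so 38417.4 s.
38417.4 s = 10.67 hours.

10.67 hours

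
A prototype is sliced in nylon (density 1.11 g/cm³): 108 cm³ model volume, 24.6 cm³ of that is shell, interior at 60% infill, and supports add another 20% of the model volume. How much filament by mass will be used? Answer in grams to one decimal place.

Volume inside the shell: 108 − 24.6 → 83.4 cm³.
Infill deposited = 0.60 × 83.4 = 50.04 cm³.
Support = 0.20 × 108 = 21.6 cm³.
Total printed volume = 24.6 + 50.04 + 21.6 = 96.24 cm³.
Mass = 96.24 × 1.11 = 106.8264 g.

106.8 g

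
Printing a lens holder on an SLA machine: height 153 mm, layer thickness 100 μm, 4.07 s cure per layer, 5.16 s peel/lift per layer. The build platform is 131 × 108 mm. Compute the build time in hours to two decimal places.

3.92 hours

Layers = ⌈153/0.1⌉ = 1530.
Cycle time = 4.07 + 5.16, so 9.23 s.
Build time: 1530 × 9.23 s = 14121.9 s, i.e. 3.92 hours.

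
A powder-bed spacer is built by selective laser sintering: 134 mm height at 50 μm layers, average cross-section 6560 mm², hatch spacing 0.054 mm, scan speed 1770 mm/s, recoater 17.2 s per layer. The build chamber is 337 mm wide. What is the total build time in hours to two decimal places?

63.90 hours

Number of layers: 134 / 0.05 → 2680 (rounded up).
Per-layer scan distance = 6560 / 0.054, so 121481.5 mm.
Laser time per layer = 121481.5 / 1770, so 68.6336 s.
Per-layer time: 68.6336 + 17.2 → 85.8336 s.
2680 layers × 85.8336 s/layer = 230034.048 s, i.e. 63.90 hours.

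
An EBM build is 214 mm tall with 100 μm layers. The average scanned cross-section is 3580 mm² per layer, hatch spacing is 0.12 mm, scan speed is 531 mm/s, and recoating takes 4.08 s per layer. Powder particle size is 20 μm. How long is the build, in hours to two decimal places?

Layers = ⌈214/0.1⌉ = 2140.
Per-layer scan distance = 3580 / 0.12 = 29833.3 mm.
Per-layer scan time = 29833.3 / 531 = 56.1832 s.
Time per layer = 56.1832 + 4.08, so 60.2632 s.
2140 layers × 60.2632 s/layer = 128963.248 s, i.e. 35.82 hours.

35.82 hours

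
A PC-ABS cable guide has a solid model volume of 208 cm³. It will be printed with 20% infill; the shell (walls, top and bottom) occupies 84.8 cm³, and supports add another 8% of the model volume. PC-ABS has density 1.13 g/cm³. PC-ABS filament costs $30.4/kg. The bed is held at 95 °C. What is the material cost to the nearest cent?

Interior volume = 208 − 84.8 = 123.2 cm³.
Deposited infill: 0.20 × 123.2 → 24.64 cm³.
Support = 0.08 × 208 = 16.64 cm³.
Total printed volume: 84.8 + 24.64 + 16.64 → 126.08 cm³.
Mass: 126.08 × 1.13 → 142.4704 g.
Cost = 142.4704 g / 1000 × $30.4/kg = $4.33.

$4.33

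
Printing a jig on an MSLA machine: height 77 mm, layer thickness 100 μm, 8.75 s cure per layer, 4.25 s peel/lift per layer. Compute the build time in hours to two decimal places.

2.78 hours

Layers = ⌈77/0.1⌉ = 770.
Cycle time: 8.75 + 4.25 → 13 s.
Total = 770 × 13 = 10010 s = 2.78 hours.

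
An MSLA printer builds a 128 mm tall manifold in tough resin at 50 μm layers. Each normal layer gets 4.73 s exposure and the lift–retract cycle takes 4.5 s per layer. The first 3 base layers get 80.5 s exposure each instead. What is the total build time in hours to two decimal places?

Number of layers: 128 / 0.05 → 2560 (rounded up).
Base layers: 3 × (80.5 + 4.5) → 255 s.
Remaining layers = 2557 × (4.73 + 4.5), so 23601.11 s.
Sum: 255 + 23601.11 = 23856.11 s → 6.63 hours.

6.63 hours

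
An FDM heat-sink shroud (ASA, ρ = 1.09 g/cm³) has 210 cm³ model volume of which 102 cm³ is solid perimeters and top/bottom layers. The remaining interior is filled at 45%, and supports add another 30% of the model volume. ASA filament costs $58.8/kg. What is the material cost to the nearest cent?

Interior volume = 210 − 102 = 108 cm³.
Infill volume: 0.45 × 108 → 48.6 cm³.
Support = 0.30 × 210 = 63 cm³.
Total extruded = 102 + 48.6 + 63, so 213.6 cm³.
Mass = 213.6 × 1.09, so 232.824 g.
At $58.8/kg: 232.824/1000 × 58.8 = $13.69.

$13.69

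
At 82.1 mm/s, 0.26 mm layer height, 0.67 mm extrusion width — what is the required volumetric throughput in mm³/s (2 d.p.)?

14.30

Extrusion cross-section = 0.26 × 0.67 = 0.1742 mm².
Q = v·A = 82.1 × 0.1742 = 14.30 mm³/s.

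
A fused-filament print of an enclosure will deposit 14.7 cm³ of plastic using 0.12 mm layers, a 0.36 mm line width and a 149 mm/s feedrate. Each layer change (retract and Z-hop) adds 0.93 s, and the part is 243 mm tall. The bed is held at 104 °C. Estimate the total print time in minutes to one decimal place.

69.4 minutes

Extrusion cross-section = 0.12 × 0.36, so 0.0432 mm².
Toolpath length = 14.7 cm³ / 0.0432 mm² = 14700 / 0.0432 = 340277.8 mm.
Extrusion time = 340277.8 / 149, so 2283.7 s.
Layers = ⌈243/0.12⌉ = 2025.
Layer-change overhead = 2025 × 0.93 = 1883.25 s.
Altogether 2283.7 + 1883.25 = 4166.95 s, i.e. 69.4 minutes.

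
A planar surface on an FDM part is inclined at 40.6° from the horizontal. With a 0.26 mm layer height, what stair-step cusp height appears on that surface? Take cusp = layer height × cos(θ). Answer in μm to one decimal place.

197.4 μm

h_c = t·cos θ = 0.26 × 0.7593 = 0.197418 mm (197.4 μm).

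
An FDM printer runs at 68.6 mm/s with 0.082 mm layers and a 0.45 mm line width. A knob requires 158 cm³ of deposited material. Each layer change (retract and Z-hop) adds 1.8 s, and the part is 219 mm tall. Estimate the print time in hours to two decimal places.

Line area: 0.082 × 0.45 → 0.0369 mm².
Total extruded path = 158000/0.0369 = 4281842.8 mm.
Time extruding: 4281842.8 / 68.6 → 62417.5 s.
Layer count = ceil(219 / 0.082) = 2671.
Layer-change overhead: 2671 × 1.8 → 4807.8 s.
Total = 62417.5 + 4807.8 = 67225.3 s = 18.67 hours.

18.67 hours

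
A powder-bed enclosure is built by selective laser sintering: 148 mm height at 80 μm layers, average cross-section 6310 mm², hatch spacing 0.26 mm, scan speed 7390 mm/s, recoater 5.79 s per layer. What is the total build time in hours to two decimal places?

Layers = ⌈148/0.08⌉ = 1850.
Per-layer scan distance = 6310 / 0.26, so 24269.2 mm.
Laser time per layer = 24269.2 / 7390, so 3.2841 s.
Per-layer time: 3.2841 + 5.79 → 9.0741 s.
Build time = 1850 × 9.0741 = 16787.085 s = 4.66 hours.

4.66 hours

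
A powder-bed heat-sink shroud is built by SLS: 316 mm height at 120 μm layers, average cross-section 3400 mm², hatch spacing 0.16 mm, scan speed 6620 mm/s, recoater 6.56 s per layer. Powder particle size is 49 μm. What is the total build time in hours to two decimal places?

Layers = ⌈316/0.12⌉ = 2634.
Scan path per layer = 3400 / 0.16, so 21250 mm.
Scan time per layer = 21250 / 6620 = 3.21 s.
Time per layer = 3.21 + 6.56 = 9.77 s.
2634 layers × 9.77 s/layer = 25734.18 s, i.e. 7.15 hours.

7.15 hours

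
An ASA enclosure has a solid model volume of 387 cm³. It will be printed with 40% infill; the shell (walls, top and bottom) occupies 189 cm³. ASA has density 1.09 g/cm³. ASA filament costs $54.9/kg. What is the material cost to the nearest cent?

$16.05

Volume inside the shell = 387 − 189 = 198 cm³.
Deposited infill = 0.40 × 198, so 79.2 cm³.
Total extruded = 189 + 79.2, so 268.2 cm³.
Mass = 268.2 × 1.09 = 292.338 g.
At $54.9/kg: 292.338/1000 × 54.9 = $16.05.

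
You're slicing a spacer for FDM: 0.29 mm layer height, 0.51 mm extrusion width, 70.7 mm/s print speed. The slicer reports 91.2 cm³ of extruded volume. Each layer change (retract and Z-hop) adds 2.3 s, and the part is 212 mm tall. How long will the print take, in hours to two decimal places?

2.89 hours

Line area: 0.29 × 0.51 → 0.1479 mm².
Total extruded path = 91200/0.1479 = 616632.9 mm.
Extrusion time = 616632.9 / 70.7, so 8721.8 s.
Layer count = ceil(212 / 0.29) = 732.
Non-print overhead = 732 × 2.3 = 1683.6 s.
Total = 8721.8 + 1683.6 = 10405.4 s = 2.89 hours.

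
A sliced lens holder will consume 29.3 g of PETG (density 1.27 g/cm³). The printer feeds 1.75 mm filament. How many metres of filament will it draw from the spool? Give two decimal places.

Volume = 29.3 g / 1.27 g·cm⁻³ = 23.0709 cm³ = 23070.9 mm³.
Filament cross-section = π × (1.75/2)² = 2.4053 mm².
Length = 23070.9 / 2.4053 = 9591.69 mm = 9.59 m.

9.59 m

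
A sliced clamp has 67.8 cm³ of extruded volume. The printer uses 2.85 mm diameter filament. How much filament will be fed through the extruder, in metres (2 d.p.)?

A = π r² = π × 1.425² = 6.3794 mm².
Length = 67.8 cm³ / 6.3794 mm² = 67800 / 6.3794 = 10627.96 mm = 10.63 m.

10.63 m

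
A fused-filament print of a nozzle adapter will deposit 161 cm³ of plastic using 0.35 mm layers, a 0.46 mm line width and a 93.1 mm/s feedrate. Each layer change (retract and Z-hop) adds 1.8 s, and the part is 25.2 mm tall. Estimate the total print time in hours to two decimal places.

3.02 hours

Bead cross-section = 0.35 × 0.46, so 0.161 mm².
Path length: 161000 mm³ / 0.161 mm² → 1000000 mm.
Print-move time: 1000000 / 93.1 → 10741.1 s.
Layers = ⌈25.2/0.35⌉ = 72.
Non-print overhead = 72 × 1.8 = 129.6 s.
Altogether 10741.1 + 129.6 = 10870.7 s, i.e. 3.02 hours.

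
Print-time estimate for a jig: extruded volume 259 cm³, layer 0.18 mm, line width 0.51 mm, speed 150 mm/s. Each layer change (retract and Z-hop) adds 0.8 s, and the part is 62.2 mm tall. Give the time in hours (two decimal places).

5.30 hours

Line area: 0.18 × 0.51 → 0.0918 mm².
Toolpath length = 259 cm³ / 0.0918 mm² = 259000 / 0.0918 = 2821350.8 mm.
Time extruding = 2821350.8 / 150 = 18809 s.
Layers = ⌈62.2/0.18⌉ = 346.
Layer-change overhead = 346 × 0.8 = 276.8 s.
Altogether 18809 + 276.8 = 19085.8 s, i.e. 5.30 hours.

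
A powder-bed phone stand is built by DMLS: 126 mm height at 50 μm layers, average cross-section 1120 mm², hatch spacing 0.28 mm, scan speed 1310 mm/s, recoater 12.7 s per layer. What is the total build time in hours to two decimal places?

Layer count = ceil(126 / 0.05) = 2520.
Per-layer scan distance = 1120 / 0.28 = 4000 mm.
Per-layer scan time: 4000 / 1310 → 3.0534 s.
Time per layer = 3.0534 + 12.7 = 15.7534 s.
Build time = 2520 × 15.7534 = 39698.568 s = 11.03 hours.

11.03 hours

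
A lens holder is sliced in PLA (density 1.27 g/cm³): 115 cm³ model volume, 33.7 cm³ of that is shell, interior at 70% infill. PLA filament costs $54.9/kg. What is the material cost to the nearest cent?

$6.32

Infill region: 115 − 33.7 → 81.3 cm³.
Infill volume: 0.70 × 81.3 → 56.91 cm³.
Deposited volume = 33.7 + 56.91, so 90.61 cm³.
Mass = 90.61 × 1.27 = 115.0747 g.
At $54.9/kg: 115.0747/1000 × 54.9 = $6.32.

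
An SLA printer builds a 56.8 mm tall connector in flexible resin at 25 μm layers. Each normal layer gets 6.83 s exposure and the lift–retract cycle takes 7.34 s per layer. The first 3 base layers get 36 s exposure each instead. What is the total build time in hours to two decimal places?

8.97 hours

Number of layers: 56.8 / 0.025 → 2272 (rounded up).
Burn-in layers = 3 × (36 + 7.34), so 130.02 s.
Remaining layers = 2269 × (6.83 + 7.34), so 32151.73 s.
Sum: 130.02 + 32151.73 = 32281.75 s → 8.97 hours.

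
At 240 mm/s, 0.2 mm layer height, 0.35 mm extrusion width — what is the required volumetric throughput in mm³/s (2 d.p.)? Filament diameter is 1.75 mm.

A: 0.2 × 0.35 → 0.07 mm².
Q = v·A = 240 × 0.07 = 16.80 mm³/s.

16.80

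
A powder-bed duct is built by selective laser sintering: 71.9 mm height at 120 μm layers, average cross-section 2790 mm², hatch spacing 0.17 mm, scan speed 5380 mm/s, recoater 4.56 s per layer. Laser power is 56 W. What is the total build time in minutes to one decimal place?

Layer count = ceil(71.9 / 0.12) = 600.
Hatch length per layer: 2790 / 0.17 → 16411.8 mm.
Scan time per layer = 16411.8 / 5380, so 3.0505 s.
Layer cycle: 3.0505 + 4.56 → 7.6105 s.
Total: 600 × 7.6105 s = 4566.3 s → 76.1 minutes.

76.1 minutes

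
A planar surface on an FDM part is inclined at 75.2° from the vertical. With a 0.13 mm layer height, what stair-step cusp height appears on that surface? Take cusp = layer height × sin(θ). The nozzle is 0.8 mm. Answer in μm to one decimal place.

125.7 μm

Cusp = layer height × sin(75.2°) = 0.13 × 0.9668 = 0.125684 mm = 125.7 μm.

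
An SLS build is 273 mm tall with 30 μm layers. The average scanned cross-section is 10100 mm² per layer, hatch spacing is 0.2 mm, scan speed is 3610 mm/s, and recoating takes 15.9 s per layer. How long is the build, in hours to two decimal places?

Layers = ⌈273/0.03⌉ = 9100.
Scan path per layer = 10100 / 0.2, so 50500 mm.
Per-layer scan time = 50500 / 3610 = 13.9889 s.
Layer cycle = 13.9889 + 15.9, so 29.8889 s.
Total: 9100 × 29.8889 s = 271988.99 s → 75.55 hours.

75.55 hours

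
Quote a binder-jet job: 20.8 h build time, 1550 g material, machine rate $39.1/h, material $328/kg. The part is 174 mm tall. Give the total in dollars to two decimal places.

Machine-time cost = 39.1 × 20.8, so $813.28.
Material charge: 328 × 1550/1000 → $508.40.
Total = 813.28 + 508.40 = $1321.68.

$1321.68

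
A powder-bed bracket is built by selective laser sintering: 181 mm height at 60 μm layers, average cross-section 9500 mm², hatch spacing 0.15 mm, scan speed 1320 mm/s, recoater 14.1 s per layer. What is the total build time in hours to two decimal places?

52.03 hours

Layer count = ceil(181 / 0.06) = 3017.
Per-layer scan distance = 9500 / 0.15, so 63333.3 mm.
Scan time per layer = 63333.3 / 1320, so 47.9798 s.
Time per layer: 47.9798 + 14.1 → 62.0798 s.
3017 layers × 62.0798 s/layer = 187294.7566 s, i.e. 52.03 hours.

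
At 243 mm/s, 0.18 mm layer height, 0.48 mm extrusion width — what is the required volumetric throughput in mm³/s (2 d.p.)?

21.00

Extrusion cross-section = 0.18 × 0.48, so 0.0864 mm².
Q = v·A = 243 × 0.0864 = 21.00 mm³/s.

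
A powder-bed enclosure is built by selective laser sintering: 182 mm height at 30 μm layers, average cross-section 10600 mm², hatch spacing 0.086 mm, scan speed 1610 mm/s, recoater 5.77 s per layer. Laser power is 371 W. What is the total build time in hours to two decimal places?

Layers = ⌈182/0.03⌉ = 6067.
Hatch length per layer = 10600 / 0.086 = 123255.8 mm.
Laser time per layer = 123255.8 / 1610 = 76.5564 s.
Layer cycle = 76.5564 + 5.77, so 82.3264 s.
Build time = 6067 × 82.3264 = 499474.2688 s = 138.74 hours.

138.74 hours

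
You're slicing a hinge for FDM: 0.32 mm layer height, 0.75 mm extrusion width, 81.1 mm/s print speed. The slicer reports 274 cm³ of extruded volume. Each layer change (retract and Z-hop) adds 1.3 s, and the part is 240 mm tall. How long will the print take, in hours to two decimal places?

4.18 hours

Extrusion cross-section = 0.32 × 0.75, so 0.24 mm².
Toolpath length = 274 cm³ / 0.24 mm² = 274000 / 0.24 = 1141666.7 mm.
Extrusion time = 1141666.7 / 81.1 = 14077.3 s.
Layer count = ceil(240 / 0.32) = 750.
Non-print overhead = 750 × 1.3 = 975 s.
Total = 14077.3 + 975 = 15052.3 s = 4.18 hours.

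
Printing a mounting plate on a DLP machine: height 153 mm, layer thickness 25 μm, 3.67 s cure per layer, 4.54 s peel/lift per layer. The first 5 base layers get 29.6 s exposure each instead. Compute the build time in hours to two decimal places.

13.99 hours

Number of layers: 153 / 0.025 → 6120 (rounded up).
Bottom layers: 5 × (29.6 + 4.54) → 170.7 s.
Remaining layers = 6115 × (3.67 + 4.54) = 50204.15 s.
Total = 170.7 + 50204.15 = 50374.85 s = 13.99 hours.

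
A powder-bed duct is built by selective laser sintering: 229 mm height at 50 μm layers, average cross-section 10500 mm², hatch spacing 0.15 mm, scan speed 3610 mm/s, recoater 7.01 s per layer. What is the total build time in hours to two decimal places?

Layer count = ceil(229 / 0.05) = 4580.
Hatch length per layer = 10500 / 0.15 = 70000 mm.
Scan time per layer: 70000 / 3610 → 19.3906 s.
Per-layer time = 19.3906 + 7.01, so 26.4006 s.
Build time = 4580 × 26.4006 = 120914.748 s = 33.59 hours.

33.59 hours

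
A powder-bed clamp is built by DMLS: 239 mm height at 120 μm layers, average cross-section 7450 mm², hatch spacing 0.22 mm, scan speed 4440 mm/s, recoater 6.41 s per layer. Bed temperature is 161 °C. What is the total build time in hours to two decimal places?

Layers = ⌈239/0.12⌉ = 1992.
Per-layer scan distance = 7450 / 0.22, so 33863.6 mm.
Laser time per layer: 33863.6 / 4440 → 7.6269 s.
Per-layer time = 7.6269 + 6.41 = 14.0369 s.
Build time = 1992 × 14.0369 = 27961.5048 s = 7.77 hours.

7.77 hours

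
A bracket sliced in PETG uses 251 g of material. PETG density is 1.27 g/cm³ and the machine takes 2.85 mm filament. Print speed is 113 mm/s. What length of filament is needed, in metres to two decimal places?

30.98 m

Extruded volume: 251/1.27 = 197.6378 cm³ (197637.8 mm³).
A = π r² = π × 1.425² = 6.3794 mm².
L = V/A = 197637.8/6.3794 = 30980.63 mm → 30.98 m.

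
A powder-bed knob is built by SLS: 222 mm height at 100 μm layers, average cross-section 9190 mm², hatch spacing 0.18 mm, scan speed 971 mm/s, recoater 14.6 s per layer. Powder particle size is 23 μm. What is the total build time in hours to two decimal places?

Layers = ⌈222/0.1⌉ = 2220.
Scan path per layer = 9190 / 0.18 = 51055.6 mm.
Laser time per layer = 51055.6 / 971, so 52.5804 s.
Layer cycle: 52.5804 + 14.6 → 67.1804 s.
Build time = 2220 × 67.1804 = 149140.488 s = 41.43 hours.

41.43 hours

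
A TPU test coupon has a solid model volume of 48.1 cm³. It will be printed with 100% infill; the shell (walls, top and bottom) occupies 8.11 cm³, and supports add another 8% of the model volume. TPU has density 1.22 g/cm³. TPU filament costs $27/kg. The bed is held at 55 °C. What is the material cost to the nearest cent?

$1.71

Volume inside the shell = 48.1 − 8.11 = 39.99 cm³.
Deposited infill: 1.00 × 39.99 → 39.99 cm³.
Support = 0.08 × 48.1 = 3.848 cm³.
Total printed volume = 8.11 + 39.99 + 3.848 = 51.948 cm³.
Mass = 51.948 × 1.22 = 63.37656 g.
Cost = 63.37656 g / 1000 × $27/kg = $1.71.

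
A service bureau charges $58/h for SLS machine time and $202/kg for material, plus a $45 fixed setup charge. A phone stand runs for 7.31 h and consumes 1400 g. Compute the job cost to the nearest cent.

Time charge = 58 × 7.31, so $423.98.
Feedstock cost: 202 × 1400/1000 → $282.80.
Adding setup: 423.98 + 282.80 + 45 → $751.78.

$751.78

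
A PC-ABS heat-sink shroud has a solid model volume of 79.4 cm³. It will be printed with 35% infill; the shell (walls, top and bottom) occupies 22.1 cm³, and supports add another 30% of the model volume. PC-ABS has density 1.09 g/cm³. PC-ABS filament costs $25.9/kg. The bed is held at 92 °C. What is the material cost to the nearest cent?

Volume inside the shell = 79.4 − 22.1 = 57.3 cm³.
Deposited infill: 0.35 × 57.3 → 20.055 cm³.
Support = 0.30 × 79.4, so 23.82 cm³.
Total printed volume = 22.1 + 20.055 + 23.82 = 65.975 cm³.
Mass = 65.975 × 1.09, so 71.91275 g.
At $25.9/kg: 71.91275/1000 × 25.9 = $1.86.

$1.86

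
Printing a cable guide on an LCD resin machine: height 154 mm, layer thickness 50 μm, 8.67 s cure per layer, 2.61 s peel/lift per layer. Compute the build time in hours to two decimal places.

9.65 hours

Number of layers: 154 / 0.05 → 3080 (rounded up).
Per-layer time: 8.67 + 2.61 → 11.28 s.
Total = 3080 × 11.28 = 34742.4 s = 9.65 hours.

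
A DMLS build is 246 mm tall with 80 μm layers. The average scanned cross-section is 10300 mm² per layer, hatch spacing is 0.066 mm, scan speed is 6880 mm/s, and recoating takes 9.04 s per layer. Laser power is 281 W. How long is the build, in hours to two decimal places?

27.10 hours

Number of layers: 246 / 0.08 → 3075 (rounded up).
Per-layer scan distance = 10300 / 0.066, so 156060.6 mm.
Per-layer scan time = 156060.6 / 6880 = 22.6832 s.
Per-layer time: 22.6832 + 9.04 → 31.7232 s.
Build time = 3075 × 31.7232 = 97548.84 s = 27.10 hours.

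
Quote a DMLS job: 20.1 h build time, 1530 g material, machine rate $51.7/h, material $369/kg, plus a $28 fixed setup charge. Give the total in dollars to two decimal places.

$1631.74

Time charge = 51.7 × 20.1, so $1039.17.
Material cost = 369 × 1530/1000, so $564.57.
Total = 1039.17 + 564.57 + 28 = $1631.74.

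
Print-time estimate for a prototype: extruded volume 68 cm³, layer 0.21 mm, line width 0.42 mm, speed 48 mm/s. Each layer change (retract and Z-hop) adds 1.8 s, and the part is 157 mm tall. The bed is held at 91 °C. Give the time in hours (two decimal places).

4.84 hours

Bead cross-section: 0.21 × 0.42 → 0.0882 mm².
Total extruded path = 68000/0.0882 = 770975.1 mm.
Time extruding: 770975.1 / 48 → 16062 s.
Layer count = ceil(157 / 0.21) = 748.
Layer-change overhead: 748 × 1.8 → 1346.4 s.
Total = 16062 + 1346.4 = 17408.4 s = 4.84 hours.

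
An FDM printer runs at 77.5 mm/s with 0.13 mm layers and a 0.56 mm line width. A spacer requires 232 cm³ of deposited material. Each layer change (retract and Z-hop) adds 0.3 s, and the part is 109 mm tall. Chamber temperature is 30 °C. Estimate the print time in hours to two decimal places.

11.49 hours

Extrusion cross-section = 0.13 × 0.56 = 0.0728 mm².
Toolpath length = 232 cm³ / 0.0728 mm² = 232000 / 0.0728 = 3186813.2 mm.
Print-move time: 3186813.2 / 77.5 → 41120.2 s.
Number of layers: 109 / 0.13 → 839 (rounded up).
Layer-change overhead = 839 × 0.3, so 251.7 s.
Altogether 41120.2 + 251.7 = 41371.9 s, i.e. 11.49 hours.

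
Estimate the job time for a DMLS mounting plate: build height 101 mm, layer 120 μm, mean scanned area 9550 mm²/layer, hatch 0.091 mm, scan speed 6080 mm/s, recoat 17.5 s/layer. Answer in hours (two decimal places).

Layers = ⌈101/0.12⌉ = 842.
Scan path per layer = 9550 / 0.091 = 104945.1 mm.
Scan time per layer = 104945.1 / 6080 = 17.2607 s.
Time per layer: 17.2607 + 17.5 → 34.7607 s.
842 layers × 34.7607 s/layer = 29268.5094 s, i.e. 8.13 hours.

8.13 hours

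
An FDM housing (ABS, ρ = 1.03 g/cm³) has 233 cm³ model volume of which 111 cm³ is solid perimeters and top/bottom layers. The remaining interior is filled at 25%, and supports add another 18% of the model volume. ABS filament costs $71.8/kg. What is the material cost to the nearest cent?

Infill region: 233 − 111 → 122 cm³.
Infill deposited = 0.25 × 122, so 30.5 cm³.
Support: 0.18 × 233 → 41.94 cm³.
Total extruded = 111 + 30.5 + 41.94 = 183.44 cm³.
Mass = 183.44 × 1.03, so 188.9432 g.
Cost = 188.9432 g / 1000 × $71.8/kg = $13.57.

$13.57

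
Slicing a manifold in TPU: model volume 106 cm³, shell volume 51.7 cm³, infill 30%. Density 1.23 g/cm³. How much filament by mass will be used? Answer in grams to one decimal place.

83.6 g

Infill region = 106 − 51.7 = 54.3 cm³.
Infill deposited = 0.30 × 54.3, so 16.29 cm³.
Total extruded = 51.7 + 16.29, so 67.99 cm³.
Mass = 67.99 × 1.23, so 83.6277 g.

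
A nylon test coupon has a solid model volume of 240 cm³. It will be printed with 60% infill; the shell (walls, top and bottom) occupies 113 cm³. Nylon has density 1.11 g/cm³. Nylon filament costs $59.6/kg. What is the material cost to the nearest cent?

$12.52

Interior volume: 240 − 113 → 127 cm³.
Deposited infill = 0.60 × 127, so 76.2 cm³.
Total printed volume = 113 + 76.2, so 189.2 cm³.
Mass = 189.2 × 1.11, so 210.012 g.
At $59.6/kg: 210.012/1000 × 59.6 = $12.52.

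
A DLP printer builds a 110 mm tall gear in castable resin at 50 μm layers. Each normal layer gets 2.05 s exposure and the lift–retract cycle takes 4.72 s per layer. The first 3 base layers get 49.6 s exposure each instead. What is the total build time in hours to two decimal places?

4.18 hours

Layers = ⌈110/0.05⌉ = 2200.
Base layers = 3 × (49.6 + 4.72) = 162.96 s.
Regular layers: 2197 × (2.05 + 4.72) → 14873.69 s.
Total = 162.96 + 14873.69 = 15036.65 s = 4.18 hours.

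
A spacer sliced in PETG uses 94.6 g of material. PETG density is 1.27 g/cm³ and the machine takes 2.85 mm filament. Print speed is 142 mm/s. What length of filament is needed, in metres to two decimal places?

11.68 m

Volume = 94.6 g / 1.27 g·cm⁻³ = 74.4882 cm³ = 74488.2 mm³.
A = π r² = π × 1.425² = 6.3794 mm².
Length = 74488.2 / 6.3794 = 11676.36 mm = 11.68 m.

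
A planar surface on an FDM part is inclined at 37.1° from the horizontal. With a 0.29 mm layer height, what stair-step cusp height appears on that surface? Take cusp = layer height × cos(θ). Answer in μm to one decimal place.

h_c = t·cos θ = 0.29 × 0.7976 = 0.231304 mm (231.3 μm).

231.3 μm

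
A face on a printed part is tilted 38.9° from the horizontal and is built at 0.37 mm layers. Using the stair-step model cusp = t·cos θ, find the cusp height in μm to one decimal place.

287.9 μm

cos(38.9°) = 0.7782, so cusp = 0.37 × 0.7782 = 0.287934 mm → 287.9 μm.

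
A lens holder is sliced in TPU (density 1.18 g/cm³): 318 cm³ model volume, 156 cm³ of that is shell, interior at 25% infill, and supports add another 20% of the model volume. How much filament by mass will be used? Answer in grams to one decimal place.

306.9 g

Interior volume: 318 − 156 → 162 cm³.
Infill deposited: 0.25 × 162 → 40.5 cm³.
Support = 0.20 × 318 = 63.6 cm³.
Total printed volume: 156 + 40.5 + 63.6 → 260.1 cm³.
Mass = 260.1 × 1.18, so 306.918 g.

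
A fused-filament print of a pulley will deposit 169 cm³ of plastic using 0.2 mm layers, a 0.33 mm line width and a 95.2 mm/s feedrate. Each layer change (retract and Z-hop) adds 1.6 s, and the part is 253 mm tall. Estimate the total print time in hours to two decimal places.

Line area: 0.2 × 0.33 → 0.066 mm².
Total extruded path = 169000/0.066 = 2560606.1 mm.
Time extruding: 2560606.1 / 95.2 → 26897.1 s.
Layer count = ceil(253 / 0.2) = 1265.
Non-print overhead = 1265 × 1.6, so 2024 s.
Total = 26897.1 + 2024 = 28921.1 s = 8.03 hours.

8.03 hours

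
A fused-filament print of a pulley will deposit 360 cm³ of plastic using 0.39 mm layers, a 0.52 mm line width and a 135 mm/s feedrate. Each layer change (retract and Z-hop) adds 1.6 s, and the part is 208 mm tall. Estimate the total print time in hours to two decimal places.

Line area = 0.39 × 0.52 = 0.2028 mm².
Path length: 360000 mm³ / 0.2028 mm² → 1775147.9 mm.
Extrusion time: 1775147.9 / 135 → 13149.2 s.
Layers = ⌈208/0.39⌉ = 534.
Z-hop total: 534 × 1.6 → 854.4 s.
Total = 13149.2 + 854.4 = 14003.6 s = 3.89 hours.

3.89 hours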